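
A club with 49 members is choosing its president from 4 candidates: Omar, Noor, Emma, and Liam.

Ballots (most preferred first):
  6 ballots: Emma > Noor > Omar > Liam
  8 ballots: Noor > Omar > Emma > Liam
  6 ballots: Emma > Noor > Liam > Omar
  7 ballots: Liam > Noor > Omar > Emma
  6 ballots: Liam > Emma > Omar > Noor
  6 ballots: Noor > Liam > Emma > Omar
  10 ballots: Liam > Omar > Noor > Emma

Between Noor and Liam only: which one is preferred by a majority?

Noor is ranked above Liam on 26 ballots; Liam above Noor on 23.

Noor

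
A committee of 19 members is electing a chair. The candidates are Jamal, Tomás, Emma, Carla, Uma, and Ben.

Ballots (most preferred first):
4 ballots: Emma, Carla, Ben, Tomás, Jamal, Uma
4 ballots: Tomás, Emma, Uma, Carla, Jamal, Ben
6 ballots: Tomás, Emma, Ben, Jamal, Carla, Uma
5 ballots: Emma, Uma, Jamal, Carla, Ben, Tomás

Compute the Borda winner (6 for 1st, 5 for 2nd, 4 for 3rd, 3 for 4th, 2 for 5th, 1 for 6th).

Emma

Jamal: 4×2 + 4×2 + 6×3 + 5×4 = 54
Tomás: 4×3 + 4×6 + 6×6 + 5×1 = 77
Emma: 4×6 + 4×5 + 6×5 + 5×6 = 104
Carla: 4×5 + 4×3 + 6×2 + 5×3 = 59
Uma: 4×1 + 4×4 + 6×1 + 5×5 = 51
Ben: 4×4 + 4×1 + 6×4 + 5×2 = 54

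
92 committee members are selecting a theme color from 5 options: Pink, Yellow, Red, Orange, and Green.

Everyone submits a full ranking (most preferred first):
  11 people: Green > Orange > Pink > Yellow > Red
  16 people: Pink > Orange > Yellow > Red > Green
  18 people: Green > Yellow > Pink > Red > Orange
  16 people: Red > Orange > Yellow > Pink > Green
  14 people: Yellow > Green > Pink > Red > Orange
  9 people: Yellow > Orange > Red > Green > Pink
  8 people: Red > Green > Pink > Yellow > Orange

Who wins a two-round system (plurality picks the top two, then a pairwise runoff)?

Round 1 first-place votes: Pink 16, Yellow 23, Red 24, Orange 0, Green 29. Green and Red advance.
Runoff: Green is ranked above Red on 43 ballots, Red above Green on 49.

Red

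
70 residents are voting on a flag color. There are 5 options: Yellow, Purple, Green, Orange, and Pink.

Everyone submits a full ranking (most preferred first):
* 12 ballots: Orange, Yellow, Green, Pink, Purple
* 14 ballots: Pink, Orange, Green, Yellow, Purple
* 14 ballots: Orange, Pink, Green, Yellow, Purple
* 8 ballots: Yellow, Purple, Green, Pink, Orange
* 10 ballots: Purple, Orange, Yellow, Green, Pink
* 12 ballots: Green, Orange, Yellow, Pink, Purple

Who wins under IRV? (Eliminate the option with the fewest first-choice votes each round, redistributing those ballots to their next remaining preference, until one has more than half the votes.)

Orange

Round 1: Yellow 8, Purple 10, Green 12, Orange 26, Pink 14. Yellow eliminated.
Round 2: Purple 18, Green 12, Orange 26, Pink 14. Green eliminated.
Round 3: Purple 18, Orange 38, Pink 14. Orange has a majority (≥36).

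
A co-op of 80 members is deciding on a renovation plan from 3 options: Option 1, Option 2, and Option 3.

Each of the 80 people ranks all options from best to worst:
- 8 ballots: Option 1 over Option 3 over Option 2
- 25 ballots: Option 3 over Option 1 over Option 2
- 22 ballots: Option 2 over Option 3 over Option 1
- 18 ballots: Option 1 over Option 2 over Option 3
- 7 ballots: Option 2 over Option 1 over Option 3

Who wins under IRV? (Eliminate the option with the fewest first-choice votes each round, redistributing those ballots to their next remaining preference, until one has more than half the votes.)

Option 1

Round 1: Option 1 26, Option 2 29, Option 3 25. Option 3 eliminated.
Round 2: Option 1 51, Option 2 29. Option 1 has a majority (≥41).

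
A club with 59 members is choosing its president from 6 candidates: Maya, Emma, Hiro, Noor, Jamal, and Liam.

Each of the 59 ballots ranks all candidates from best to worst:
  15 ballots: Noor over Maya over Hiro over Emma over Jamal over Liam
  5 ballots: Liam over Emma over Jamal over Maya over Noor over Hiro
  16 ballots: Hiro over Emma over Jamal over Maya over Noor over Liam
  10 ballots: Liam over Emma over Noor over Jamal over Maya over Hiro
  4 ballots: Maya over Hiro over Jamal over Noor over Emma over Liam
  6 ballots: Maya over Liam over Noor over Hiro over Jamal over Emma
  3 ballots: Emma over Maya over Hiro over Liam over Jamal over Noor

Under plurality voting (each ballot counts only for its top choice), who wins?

First-place votes: Maya 10, Emma 3, Hiro 16, Noor 15, Jamal 0, Liam 15.

Hiro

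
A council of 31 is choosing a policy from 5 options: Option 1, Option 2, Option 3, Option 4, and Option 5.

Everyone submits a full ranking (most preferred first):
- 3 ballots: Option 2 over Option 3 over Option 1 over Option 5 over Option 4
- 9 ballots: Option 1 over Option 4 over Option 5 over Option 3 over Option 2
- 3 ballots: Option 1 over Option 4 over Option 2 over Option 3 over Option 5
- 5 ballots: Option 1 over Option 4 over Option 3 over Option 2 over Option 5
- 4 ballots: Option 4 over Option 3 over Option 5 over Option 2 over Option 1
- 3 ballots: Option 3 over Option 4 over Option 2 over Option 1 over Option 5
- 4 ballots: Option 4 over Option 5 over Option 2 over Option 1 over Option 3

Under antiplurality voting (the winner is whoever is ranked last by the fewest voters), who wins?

Option 4

Last-place votes: Option 1 4, Option 2 9, Option 3 4, Option 4 3, Option 5 11.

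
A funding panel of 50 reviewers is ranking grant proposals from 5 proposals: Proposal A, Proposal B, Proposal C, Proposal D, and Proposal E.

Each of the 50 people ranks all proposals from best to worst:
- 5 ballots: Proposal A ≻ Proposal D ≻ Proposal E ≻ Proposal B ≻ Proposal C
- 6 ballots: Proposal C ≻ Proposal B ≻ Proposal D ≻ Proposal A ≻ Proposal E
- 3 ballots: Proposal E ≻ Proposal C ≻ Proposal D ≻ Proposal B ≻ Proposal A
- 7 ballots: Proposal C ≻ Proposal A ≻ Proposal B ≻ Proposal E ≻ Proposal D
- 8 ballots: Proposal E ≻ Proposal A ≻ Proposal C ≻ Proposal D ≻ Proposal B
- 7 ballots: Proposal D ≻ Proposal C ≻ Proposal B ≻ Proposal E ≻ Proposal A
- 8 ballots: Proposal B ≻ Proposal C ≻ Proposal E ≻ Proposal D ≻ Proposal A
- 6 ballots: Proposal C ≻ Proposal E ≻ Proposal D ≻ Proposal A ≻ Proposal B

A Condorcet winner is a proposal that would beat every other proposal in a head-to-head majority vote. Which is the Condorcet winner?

Proposal C

Proposal C vs Proposal A: 37–13
Proposal C vs Proposal B: 37–13
Proposal C vs Proposal D: 38–12
Proposal C vs Proposal E: 34–16
Proposal C beats every other proposal.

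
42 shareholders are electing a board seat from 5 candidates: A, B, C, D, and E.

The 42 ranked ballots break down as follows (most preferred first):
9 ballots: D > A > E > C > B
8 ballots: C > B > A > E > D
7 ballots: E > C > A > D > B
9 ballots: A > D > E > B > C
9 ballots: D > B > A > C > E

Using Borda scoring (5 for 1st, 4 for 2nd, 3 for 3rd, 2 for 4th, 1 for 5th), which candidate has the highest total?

A: 9×4 + 8×3 + 7×3 + 9×5 + 9×3 = 153
B: 9×1 + 8×4 + 7×1 + 9×2 + 9×4 = 102
C: 9×2 + 8×5 + 7×4 + 9×1 + 9×2 = 113
D: 9×5 + 8×1 + 7×2 + 9×4 + 9×5 = 148
E: 9×3 + 8×2 + 7×5 + 9×3 + 9×1 = 114

A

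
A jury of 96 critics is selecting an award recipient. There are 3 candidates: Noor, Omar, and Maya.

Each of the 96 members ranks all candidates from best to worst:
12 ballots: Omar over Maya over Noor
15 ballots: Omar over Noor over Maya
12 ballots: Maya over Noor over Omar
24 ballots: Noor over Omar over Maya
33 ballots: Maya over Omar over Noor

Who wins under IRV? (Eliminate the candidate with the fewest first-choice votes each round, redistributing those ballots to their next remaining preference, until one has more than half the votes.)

Omar

Round 1: Noor 24, Omar 27, Maya 45. Noor eliminated.
Round 2: Omar 51, Maya 45. Omar has a majority (≥49).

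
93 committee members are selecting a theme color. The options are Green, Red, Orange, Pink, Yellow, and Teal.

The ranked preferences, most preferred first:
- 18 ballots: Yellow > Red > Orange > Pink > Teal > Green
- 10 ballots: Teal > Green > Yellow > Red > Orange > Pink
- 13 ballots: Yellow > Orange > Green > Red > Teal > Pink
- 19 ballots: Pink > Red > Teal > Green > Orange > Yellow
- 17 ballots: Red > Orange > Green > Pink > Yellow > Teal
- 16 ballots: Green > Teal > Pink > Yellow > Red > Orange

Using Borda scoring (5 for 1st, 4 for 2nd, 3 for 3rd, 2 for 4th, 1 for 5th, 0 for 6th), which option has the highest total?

Red

Green: 18×0 + 10×4 + 13×3 + 19×2 + 17×3 + 16×5 = 248
Red: 18×4 + 10×2 + 13×2 + 19×4 + 17×5 + 16×1 = 295
Orange: 18×3 + 10×1 + 13×4 + 19×1 + 17×4 + 16×0 = 203
Pink: 18×2 + 10×0 + 13×0 + 19×5 + 17×2 + 16×3 = 213
Yellow: 18×5 + 10×3 + 13×5 + 19×0 + 17×1 + 16×2 = 234
Teal: 18×1 + 10×5 + 13×1 + 19×3 + 17×0 + 16×4 = 202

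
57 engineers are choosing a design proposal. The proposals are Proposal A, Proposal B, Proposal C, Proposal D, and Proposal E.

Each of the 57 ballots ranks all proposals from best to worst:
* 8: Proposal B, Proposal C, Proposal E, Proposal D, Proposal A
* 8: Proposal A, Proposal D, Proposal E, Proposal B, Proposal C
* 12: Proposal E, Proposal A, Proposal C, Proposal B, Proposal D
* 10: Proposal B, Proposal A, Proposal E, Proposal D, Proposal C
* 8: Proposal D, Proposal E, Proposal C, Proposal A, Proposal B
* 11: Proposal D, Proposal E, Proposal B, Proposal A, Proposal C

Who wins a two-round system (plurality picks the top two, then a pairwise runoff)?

Round 1 first-place votes: Proposal A 8, Proposal B 18, Proposal C 0, Proposal D 19, Proposal E 12. Proposal D and Proposal B advance.
Runoff: Proposal D is ranked above Proposal B on 27 ballots, Proposal B above Proposal D on 30.

Proposal B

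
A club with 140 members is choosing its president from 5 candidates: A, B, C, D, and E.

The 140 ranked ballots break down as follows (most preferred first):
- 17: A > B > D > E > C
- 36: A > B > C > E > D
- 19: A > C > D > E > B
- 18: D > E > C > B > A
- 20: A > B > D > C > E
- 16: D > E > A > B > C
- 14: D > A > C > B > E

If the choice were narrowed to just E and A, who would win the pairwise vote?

E is ranked above A on 34 ballots; A above E on 106.

A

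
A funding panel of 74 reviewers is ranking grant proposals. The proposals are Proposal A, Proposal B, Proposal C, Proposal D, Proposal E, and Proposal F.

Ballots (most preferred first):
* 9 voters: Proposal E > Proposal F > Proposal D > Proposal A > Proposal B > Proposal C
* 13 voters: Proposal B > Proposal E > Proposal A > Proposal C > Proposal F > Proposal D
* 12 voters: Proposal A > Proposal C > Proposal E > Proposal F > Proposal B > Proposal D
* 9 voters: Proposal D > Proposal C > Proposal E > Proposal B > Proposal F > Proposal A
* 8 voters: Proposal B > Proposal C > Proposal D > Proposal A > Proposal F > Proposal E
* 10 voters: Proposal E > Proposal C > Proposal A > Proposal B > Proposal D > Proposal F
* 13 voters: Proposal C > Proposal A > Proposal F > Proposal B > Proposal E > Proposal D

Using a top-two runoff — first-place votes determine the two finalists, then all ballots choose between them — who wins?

Round 1 first-place votes: Proposal A 12, Proposal B 21, Proposal C 13, Proposal D 9, Proposal E 19, Proposal F 0. Proposal B and Proposal E advance.
Runoff: Proposal B is ranked above Proposal E on 34 ballots, Proposal E above Proposal B on 40.

Proposal E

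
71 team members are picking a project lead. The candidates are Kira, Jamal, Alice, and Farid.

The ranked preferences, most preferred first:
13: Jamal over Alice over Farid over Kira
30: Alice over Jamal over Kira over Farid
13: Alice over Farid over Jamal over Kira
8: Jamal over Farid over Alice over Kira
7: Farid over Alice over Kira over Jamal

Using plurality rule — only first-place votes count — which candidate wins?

Alice

First-place votes: Kira 0, Jamal 21, Alice 43, Farid 7.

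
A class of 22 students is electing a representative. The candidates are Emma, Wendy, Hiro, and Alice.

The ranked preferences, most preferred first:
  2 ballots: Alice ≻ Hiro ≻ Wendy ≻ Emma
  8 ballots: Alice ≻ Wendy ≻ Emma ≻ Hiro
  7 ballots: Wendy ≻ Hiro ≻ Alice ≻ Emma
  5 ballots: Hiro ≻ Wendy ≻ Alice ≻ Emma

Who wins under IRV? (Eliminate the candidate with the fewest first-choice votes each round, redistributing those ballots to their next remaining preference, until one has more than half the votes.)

Wendy

Round 1: Emma 0, Wendy 7, Hiro 5, Alice 10. Emma eliminated.
Round 2: Wendy 7, Hiro 5, Alice 10. Hiro eliminated.
Round 3: Wendy 12, Alice 10. Wendy has a majority (≥12).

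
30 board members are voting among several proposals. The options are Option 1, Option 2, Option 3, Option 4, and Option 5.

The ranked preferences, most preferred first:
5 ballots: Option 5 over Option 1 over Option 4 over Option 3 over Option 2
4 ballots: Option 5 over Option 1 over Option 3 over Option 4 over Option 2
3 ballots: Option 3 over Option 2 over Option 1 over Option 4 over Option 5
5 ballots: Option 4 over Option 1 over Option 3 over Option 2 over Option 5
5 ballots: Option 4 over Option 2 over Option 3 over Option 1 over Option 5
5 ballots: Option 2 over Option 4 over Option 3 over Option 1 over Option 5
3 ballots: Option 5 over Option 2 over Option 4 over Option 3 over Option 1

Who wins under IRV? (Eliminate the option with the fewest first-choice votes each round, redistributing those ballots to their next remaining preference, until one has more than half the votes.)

Option 4

Round 1: Option 1 0, Option 2 5, Option 3 3, Option 4 10, Option 5 12. Option 1 eliminated.
Round 2: Option 2 5, Option 3 3, Option 4 10, Option 5 12. Option 3 eliminated.
Round 3: Option 2 8, Option 4 10, Option 5 12. Option 2 eliminated.
Round 4: Option 4 18, Option 5 12. Option 4 has a majority (≥16).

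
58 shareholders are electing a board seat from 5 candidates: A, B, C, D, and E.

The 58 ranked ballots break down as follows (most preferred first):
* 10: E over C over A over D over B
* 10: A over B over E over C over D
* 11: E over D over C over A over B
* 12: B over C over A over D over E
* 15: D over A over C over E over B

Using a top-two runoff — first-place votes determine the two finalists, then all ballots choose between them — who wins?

E

Round 1 first-place votes: A 10, B 12, C 0, D 15, E 21. E and D advance.
Runoff: E is ranked above D on 31 ballots, D above E on 27.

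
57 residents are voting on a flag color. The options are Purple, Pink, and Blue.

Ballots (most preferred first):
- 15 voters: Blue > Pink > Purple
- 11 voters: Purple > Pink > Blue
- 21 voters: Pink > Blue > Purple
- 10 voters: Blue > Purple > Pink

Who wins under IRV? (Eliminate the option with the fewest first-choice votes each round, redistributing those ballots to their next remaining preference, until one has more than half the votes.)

Pink

Round 1: Purple 11, Pink 21, Blue 25. Purple eliminated.
Round 2: Pink 32, Blue 25. Pink has a majority (≥29).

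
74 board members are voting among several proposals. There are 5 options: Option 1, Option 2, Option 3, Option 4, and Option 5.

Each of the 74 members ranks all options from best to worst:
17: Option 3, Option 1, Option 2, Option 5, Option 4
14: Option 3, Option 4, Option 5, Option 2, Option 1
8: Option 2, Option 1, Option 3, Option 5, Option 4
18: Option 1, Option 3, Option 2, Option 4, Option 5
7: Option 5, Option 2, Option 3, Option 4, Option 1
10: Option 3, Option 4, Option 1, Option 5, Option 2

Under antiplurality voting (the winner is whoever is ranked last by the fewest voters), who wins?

Option 3

Last-place votes: Option 1 21, Option 2 10, Option 3 0, Option 4 25, Option 5 18.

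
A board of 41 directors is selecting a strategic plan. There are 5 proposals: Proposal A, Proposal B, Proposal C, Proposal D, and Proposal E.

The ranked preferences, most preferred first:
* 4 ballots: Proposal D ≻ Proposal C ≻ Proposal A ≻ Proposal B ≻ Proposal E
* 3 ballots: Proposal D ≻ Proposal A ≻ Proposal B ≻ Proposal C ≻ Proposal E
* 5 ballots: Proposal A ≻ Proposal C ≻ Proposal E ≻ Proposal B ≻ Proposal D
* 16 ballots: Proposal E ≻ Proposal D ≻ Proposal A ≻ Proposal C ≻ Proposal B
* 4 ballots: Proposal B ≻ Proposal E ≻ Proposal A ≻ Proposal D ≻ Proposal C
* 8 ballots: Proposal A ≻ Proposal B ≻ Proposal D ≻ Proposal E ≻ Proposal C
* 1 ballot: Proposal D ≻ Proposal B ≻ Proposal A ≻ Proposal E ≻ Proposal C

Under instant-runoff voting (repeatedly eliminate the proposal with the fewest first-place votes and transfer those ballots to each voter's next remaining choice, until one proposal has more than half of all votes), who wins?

Round 1: Proposal A 13, Proposal B 4, Proposal C 0, Proposal D 8, Proposal E 16. Proposal C eliminated.
Round 2: Proposal A 13, Proposal B 4, Proposal D 8, Proposal E 16. Proposal B eliminated.
Round 3: Proposal A 13, Proposal D 8, Proposal E 20. Proposal D eliminated.
Round 4: Proposal A 21, Proposal E 20. Proposal A has a majority (≥21).

Proposal A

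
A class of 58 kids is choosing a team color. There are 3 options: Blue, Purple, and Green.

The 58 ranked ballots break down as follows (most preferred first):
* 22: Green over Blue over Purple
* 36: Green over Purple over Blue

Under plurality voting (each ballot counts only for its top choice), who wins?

Green

First-place votes: Blue 0, Purple 0, Green 58.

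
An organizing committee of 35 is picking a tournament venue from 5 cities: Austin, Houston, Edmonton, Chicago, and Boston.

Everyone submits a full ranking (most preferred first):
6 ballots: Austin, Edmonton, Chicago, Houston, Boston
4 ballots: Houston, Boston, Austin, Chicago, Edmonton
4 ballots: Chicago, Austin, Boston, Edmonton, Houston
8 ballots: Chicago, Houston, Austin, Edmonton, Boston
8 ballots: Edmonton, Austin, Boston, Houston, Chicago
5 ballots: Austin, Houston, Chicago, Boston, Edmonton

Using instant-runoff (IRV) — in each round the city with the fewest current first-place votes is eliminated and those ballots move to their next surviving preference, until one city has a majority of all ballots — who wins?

Round 1: Austin 11, Houston 4, Edmonton 8, Chicago 12, Boston 0. Boston eliminated.
Round 2: Austin 11, Houston 4, Edmonton 8, Chicago 12. Houston eliminated.
Round 3: Austin 15, Edmonton 8, Chicago 12. Edmonton eliminated.
Round 4: Austin 23, Chicago 12. Austin has a majority (≥18).

Austin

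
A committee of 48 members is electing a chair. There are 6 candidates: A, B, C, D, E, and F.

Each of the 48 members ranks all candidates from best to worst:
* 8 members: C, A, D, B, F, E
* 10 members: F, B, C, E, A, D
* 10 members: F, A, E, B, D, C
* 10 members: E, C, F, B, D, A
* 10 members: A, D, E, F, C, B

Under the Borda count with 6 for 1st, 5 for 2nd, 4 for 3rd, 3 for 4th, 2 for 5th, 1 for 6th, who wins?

F

A: 8×5 + 10×2 + 10×5 + 10×1 + 10×6 = 180
B: 8×3 + 10×5 + 10×3 + 10×3 + 10×1 = 144
C: 8×6 + 10×4 + 10×1 + 10×5 + 10×2 = 168
D: 8×4 + 10×1 + 10×2 + 10×2 + 10×5 = 132
E: 8×1 + 10×3 + 10×4 + 10×6 + 10×4 = 178
F: 8×2 + 10×6 + 10×6 + 10×4 + 10×3 = 206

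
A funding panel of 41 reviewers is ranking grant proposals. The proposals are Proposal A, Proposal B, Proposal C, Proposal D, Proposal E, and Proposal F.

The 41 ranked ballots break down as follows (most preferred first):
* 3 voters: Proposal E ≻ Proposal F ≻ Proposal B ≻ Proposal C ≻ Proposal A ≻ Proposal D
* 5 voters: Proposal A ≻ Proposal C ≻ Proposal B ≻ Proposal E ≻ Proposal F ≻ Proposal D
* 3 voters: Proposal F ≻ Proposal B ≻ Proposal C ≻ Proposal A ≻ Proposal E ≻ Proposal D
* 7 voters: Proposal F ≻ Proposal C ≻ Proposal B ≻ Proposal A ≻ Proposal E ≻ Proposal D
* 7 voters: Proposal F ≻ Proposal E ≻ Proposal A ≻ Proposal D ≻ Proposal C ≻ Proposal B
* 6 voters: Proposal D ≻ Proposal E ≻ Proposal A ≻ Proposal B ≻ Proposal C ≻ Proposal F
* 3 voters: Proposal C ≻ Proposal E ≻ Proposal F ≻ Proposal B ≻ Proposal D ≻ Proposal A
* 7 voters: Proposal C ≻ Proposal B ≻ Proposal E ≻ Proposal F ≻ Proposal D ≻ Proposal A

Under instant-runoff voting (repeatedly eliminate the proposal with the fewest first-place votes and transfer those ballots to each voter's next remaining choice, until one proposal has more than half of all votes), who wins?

Proposal C

Round 1: Proposal A 5, Proposal B 0, Proposal C 10, Proposal D 6, Proposal E 3, Proposal F 17. Proposal B eliminated.
Round 2: Proposal A 5, Proposal C 10, Proposal D 6, Proposal E 3, Proposal F 17. Proposal E eliminated.
Round 3: Proposal A 5, Proposal C 10, Proposal D 6, Proposal F 20. Proposal A eliminated.
Round 4: Proposal C 15, Proposal D 6, Proposal F 20. Proposal D eliminated.
Round 5: Proposal C 21, Proposal F 20. Proposal C has a majority (≥21).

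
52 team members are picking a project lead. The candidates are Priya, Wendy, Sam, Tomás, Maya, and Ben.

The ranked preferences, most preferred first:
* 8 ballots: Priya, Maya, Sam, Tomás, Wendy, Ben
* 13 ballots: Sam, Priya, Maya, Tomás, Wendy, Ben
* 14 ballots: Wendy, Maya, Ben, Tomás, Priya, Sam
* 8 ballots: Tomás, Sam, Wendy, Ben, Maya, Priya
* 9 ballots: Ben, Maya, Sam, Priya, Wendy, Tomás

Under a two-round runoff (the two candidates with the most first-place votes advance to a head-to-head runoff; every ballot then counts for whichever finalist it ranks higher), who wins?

Sam

Round 1 first-place votes: Priya 8, Wendy 14, Sam 13, Tomás 8, Maya 0, Ben 9. Wendy and Sam advance.
Runoff: Wendy is ranked above Sam on 14 ballots, Sam above Wendy on 38.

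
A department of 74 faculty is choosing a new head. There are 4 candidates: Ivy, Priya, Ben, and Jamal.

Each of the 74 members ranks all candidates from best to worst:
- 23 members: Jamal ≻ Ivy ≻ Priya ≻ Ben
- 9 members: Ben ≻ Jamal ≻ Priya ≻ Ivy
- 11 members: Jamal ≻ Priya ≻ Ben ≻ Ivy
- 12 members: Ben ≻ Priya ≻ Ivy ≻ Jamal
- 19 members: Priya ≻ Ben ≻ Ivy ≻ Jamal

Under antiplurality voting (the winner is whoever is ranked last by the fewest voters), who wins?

Priya

Last-place votes: Ivy 20, Priya 0, Ben 23, Jamal 31.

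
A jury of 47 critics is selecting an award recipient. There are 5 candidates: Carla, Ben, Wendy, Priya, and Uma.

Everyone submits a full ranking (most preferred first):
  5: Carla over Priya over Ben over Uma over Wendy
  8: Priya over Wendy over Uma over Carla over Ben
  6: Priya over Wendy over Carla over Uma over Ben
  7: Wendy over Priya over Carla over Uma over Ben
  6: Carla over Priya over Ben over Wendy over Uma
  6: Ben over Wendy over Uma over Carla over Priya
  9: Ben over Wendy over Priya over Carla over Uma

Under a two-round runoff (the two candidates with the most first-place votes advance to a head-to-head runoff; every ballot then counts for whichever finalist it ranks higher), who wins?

Round 1 first-place votes: Carla 11, Ben 15, Wendy 7, Priya 14, Uma 0. Ben and Priya advance.
Runoff: Ben is ranked above Priya on 15 ballots, Priya above Ben on 32.

Priya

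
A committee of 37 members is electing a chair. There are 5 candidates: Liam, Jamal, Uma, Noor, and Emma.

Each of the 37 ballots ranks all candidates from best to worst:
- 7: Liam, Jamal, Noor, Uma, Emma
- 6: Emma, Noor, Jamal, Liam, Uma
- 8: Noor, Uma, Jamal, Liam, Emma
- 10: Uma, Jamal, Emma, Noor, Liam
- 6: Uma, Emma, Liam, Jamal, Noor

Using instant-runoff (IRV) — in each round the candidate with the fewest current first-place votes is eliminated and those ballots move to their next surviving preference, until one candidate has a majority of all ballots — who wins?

Round 1: Liam 7, Jamal 0, Uma 16, Noor 8, Emma 6. Jamal eliminated.
Round 2: Liam 7, Uma 16, Noor 8, Emma 6. Emma eliminated.
Round 3: Liam 7, Uma 16, Noor 14. Liam eliminated.
Round 4: Uma 16, Noor 21. Noor has a majority (≥19).

Noor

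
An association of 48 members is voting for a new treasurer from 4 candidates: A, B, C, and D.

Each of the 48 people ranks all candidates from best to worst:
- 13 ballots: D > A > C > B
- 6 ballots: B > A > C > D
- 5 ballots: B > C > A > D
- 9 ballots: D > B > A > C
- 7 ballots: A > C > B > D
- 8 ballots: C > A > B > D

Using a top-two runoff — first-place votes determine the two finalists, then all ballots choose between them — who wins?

Round 1 first-place votes: A 7, B 11, C 8, D 22. D and B advance.
Runoff: D is ranked above B on 22 ballots, B above D on 26.

B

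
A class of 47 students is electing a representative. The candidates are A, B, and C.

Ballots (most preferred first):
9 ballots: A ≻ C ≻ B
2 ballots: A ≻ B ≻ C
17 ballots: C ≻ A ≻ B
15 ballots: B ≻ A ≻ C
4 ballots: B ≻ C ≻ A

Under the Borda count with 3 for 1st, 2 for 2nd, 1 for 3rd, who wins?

A

A: 9×3 + 2×3 + 17×2 + 15×2 + 4×1 = 101
B: 9×1 + 2×2 + 17×1 + 15×3 + 4×3 = 87
C: 9×2 + 2×1 + 17×3 + 15×1 + 4×2 = 94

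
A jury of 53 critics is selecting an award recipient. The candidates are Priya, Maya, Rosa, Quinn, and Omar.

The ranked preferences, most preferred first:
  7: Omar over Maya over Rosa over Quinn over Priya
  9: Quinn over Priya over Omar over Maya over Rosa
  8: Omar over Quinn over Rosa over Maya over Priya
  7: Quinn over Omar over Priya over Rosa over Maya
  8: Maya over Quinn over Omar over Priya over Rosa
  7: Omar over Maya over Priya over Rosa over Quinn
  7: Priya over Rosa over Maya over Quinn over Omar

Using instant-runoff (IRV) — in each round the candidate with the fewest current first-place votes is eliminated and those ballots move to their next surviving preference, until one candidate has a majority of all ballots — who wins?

Round 1: Priya 7, Maya 8, Rosa 0, Quinn 16, Omar 22. Rosa eliminated.
Round 2: Priya 7, Maya 8, Quinn 16, Omar 22. Priya eliminated.
Round 3: Maya 15, Quinn 16, Omar 22. Maya eliminated.
Round 4: Quinn 31, Omar 22. Quinn has a majority (≥27).

Quinn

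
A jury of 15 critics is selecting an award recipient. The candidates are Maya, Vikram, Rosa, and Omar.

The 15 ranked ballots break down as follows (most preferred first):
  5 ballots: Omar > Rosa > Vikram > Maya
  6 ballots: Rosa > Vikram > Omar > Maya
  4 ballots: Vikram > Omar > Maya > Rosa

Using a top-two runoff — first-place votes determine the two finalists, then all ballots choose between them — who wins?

Omar

Round 1 first-place votes: Maya 0, Vikram 4, Rosa 6, Omar 5. Rosa and Omar advance.
Runoff: Rosa is ranked above Omar on 6 ballots, Omar above Rosa on 9.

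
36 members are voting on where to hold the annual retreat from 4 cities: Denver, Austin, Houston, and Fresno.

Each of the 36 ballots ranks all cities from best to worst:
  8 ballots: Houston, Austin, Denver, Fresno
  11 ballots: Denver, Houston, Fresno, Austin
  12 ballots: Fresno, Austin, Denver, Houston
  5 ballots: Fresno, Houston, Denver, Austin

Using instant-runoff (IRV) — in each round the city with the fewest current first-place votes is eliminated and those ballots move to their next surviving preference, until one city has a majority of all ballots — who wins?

Round 1: Denver 11, Austin 0, Houston 8, Fresno 17. Austin eliminated.
Round 2: Denver 11, Houston 8, Fresno 17. Houston eliminated.
Round 3: Denver 19, Fresno 17. Denver has a majority (≥19).

Denver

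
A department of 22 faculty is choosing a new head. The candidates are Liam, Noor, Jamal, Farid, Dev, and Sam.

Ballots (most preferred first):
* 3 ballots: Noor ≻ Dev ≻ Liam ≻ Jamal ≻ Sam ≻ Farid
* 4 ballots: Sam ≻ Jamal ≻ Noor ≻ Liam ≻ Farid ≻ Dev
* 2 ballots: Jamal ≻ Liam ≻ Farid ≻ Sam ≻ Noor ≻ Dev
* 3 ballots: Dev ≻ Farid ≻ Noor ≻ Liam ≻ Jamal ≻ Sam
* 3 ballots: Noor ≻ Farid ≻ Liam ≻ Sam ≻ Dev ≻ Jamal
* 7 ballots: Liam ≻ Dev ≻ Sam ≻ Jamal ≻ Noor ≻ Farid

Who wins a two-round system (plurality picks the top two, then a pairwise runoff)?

Round 1 first-place votes: Liam 7, Noor 6, Jamal 2, Farid 0, Dev 3, Sam 4. Liam and Noor advance.
Runoff: Liam is ranked above Noor on 9 ballots, Noor above Liam on 13.

Noor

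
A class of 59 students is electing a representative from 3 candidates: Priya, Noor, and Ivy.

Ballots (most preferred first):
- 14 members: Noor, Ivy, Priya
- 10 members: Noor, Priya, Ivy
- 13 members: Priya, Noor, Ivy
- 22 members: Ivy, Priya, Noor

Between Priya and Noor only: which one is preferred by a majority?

Priya is ranked above Noor on 35 ballots; Noor above Priya on 24.

Priya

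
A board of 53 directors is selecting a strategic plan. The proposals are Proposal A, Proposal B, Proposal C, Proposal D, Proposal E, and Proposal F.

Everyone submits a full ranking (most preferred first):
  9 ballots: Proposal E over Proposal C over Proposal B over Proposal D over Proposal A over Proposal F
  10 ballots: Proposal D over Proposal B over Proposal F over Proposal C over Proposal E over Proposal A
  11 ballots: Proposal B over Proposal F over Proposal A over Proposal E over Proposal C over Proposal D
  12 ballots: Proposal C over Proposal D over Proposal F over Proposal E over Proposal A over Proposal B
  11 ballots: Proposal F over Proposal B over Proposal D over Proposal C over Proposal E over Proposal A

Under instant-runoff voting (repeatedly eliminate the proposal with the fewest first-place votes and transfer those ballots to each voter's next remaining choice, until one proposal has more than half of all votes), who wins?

Proposal B

Round 1: Proposal A 0, Proposal B 11, Proposal C 12, Proposal D 10, Proposal E 9, Proposal F 11. Proposal A eliminated.
Round 2: Proposal B 11, Proposal C 12, Proposal D 10, Proposal E 9, Proposal F 11. Proposal E eliminated.
Round 3: Proposal B 11, Proposal C 21, Proposal D 10, Proposal F 11. Proposal D eliminated.
Round 4: Proposal B 21, Proposal C 21, Proposal F 11. Proposal F eliminated.
Round 5: Proposal B 32, Proposal C 21. Proposal B has a majority (≥27).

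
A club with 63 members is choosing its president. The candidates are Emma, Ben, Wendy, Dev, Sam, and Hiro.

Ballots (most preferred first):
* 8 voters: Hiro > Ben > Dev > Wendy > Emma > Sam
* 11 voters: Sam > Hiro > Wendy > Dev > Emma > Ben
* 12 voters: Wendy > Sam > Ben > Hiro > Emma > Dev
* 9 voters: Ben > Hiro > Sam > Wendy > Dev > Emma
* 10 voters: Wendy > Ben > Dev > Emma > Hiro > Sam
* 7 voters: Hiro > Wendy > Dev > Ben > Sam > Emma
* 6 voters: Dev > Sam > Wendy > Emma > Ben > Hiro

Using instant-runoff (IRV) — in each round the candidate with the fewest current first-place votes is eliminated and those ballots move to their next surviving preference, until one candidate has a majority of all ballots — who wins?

Round 1: Emma 0, Ben 9, Wendy 22, Dev 6, Sam 11, Hiro 15. Emma eliminated.
Round 2: Ben 9, Wendy 22, Dev 6, Sam 11, Hiro 15. Dev eliminated.
Round 3: Ben 9, Wendy 22, Sam 17, Hiro 15. Ben eliminated.
Round 4: Wendy 22, Sam 17, Hiro 24. Sam eliminated.
Round 5: Wendy 28, Hiro 35. Hiro has a majority (≥32).

Hiro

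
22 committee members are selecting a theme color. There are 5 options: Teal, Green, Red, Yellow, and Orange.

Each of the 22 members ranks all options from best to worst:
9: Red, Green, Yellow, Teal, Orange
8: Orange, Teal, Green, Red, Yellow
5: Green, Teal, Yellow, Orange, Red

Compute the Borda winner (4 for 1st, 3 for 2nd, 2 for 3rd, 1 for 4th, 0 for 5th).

Teal: 9×1 + 8×3 + 5×3 = 48
Green: 9×3 + 8×2 + 5×4 = 63
Red: 9×4 + 8×1 + 5×0 = 44
Yellow: 9×2 + 8×0 + 5×2 = 28
Orange: 9×0 + 8×4 + 5×1 = 37

Green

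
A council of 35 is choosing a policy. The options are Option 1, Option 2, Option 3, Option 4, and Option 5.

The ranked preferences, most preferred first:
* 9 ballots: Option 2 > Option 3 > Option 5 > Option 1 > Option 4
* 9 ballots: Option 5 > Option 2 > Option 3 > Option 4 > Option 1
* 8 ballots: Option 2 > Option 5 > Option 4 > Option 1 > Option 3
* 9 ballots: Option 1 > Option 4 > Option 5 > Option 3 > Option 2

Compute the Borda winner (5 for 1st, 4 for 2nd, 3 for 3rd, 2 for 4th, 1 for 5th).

Option 5

Option 1: 9×2 + 9×1 + 8×2 + 9×5 = 88
Option 2: 9×5 + 9×4 + 8×5 + 9×1 = 130
Option 3: 9×4 + 9×3 + 8×1 + 9×2 = 89
Option 4: 9×1 + 9×2 + 8×3 + 9×4 = 87
Option 5: 9×3 + 9×5 + 8×4 + 9×3 = 131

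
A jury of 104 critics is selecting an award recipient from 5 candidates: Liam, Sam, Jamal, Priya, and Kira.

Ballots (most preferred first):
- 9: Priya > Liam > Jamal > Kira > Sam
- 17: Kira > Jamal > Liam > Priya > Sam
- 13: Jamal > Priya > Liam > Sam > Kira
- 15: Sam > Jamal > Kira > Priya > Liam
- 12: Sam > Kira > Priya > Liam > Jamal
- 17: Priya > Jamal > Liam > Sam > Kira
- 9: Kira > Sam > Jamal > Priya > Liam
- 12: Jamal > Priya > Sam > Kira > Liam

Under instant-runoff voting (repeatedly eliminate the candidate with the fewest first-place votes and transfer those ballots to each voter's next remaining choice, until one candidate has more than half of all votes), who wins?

Round 1: Liam 0, Sam 27, Jamal 25, Priya 26, Kira 26. Liam eliminated.
Round 2: Sam 27, Jamal 25, Priya 26, Kira 26. Jamal eliminated.
Round 3: Sam 27, Priya 51, Kira 26. Kira eliminated.
Round 4: Sam 36, Priya 68. Priya has a majority (≥53).

Priya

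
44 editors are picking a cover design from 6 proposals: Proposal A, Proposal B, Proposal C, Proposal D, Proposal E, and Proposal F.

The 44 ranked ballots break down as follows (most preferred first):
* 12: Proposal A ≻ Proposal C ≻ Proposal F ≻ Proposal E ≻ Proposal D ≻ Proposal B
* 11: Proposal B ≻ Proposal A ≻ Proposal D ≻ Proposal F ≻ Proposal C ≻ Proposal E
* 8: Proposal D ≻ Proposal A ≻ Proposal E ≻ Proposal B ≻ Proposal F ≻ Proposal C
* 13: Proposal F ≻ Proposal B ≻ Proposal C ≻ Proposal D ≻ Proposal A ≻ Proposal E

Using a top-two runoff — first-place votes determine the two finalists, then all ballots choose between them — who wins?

Proposal A

Round 1 first-place votes: Proposal A 12, Proposal B 11, Proposal C 0, Proposal D 8, Proposal E 0, Proposal F 13. Proposal F and Proposal A advance.
Runoff: Proposal F is ranked above Proposal A on 13 ballots, Proposal A above Proposal F on 31.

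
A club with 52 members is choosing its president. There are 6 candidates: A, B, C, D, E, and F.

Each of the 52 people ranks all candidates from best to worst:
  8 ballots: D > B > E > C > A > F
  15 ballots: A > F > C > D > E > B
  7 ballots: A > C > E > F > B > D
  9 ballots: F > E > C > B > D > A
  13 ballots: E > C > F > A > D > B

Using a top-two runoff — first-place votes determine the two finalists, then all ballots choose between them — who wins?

Round 1 first-place votes: A 22, B 0, C 0, D 8, E 13, F 9. A and E advance.
Runoff: A is ranked above E on 22 ballots, E above A on 30.

E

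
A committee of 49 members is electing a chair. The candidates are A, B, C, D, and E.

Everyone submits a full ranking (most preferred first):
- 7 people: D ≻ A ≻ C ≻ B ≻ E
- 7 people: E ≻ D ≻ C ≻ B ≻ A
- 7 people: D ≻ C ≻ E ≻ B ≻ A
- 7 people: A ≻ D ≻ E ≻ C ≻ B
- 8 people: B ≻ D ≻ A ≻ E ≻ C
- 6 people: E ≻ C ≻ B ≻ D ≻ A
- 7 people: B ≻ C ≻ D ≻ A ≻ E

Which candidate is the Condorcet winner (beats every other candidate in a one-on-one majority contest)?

D

D vs A: 42–7
D vs B: 28–21
D vs C: 36–13
D vs E: 36–13
D beats every other candidate.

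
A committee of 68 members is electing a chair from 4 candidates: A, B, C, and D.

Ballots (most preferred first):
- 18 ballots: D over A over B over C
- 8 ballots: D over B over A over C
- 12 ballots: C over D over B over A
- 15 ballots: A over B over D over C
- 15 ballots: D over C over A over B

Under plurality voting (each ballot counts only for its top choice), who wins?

D

First-place votes: A 15, B 0, C 12, D 41.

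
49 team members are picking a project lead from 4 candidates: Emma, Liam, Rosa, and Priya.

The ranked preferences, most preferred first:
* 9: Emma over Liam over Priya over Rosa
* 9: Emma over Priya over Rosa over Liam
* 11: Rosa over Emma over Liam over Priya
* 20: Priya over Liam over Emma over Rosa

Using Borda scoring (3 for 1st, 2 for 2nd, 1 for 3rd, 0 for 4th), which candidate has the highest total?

Emma: 9×3 + 9×3 + 11×2 + 20×1 = 96
Liam: 9×2 + 9×0 + 11×1 + 20×2 = 69
Rosa: 9×0 + 9×1 + 11×3 + 20×0 = 42
Priya: 9×1 + 9×2 + 11×0 + 20×3 = 87

Emma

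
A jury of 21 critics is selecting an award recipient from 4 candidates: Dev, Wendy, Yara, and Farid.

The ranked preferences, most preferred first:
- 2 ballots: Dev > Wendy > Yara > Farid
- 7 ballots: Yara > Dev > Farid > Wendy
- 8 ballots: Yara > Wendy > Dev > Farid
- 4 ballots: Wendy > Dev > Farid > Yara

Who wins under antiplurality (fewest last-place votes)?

Dev

Last-place votes: Dev 0, Wendy 7, Yara 4, Farid 10.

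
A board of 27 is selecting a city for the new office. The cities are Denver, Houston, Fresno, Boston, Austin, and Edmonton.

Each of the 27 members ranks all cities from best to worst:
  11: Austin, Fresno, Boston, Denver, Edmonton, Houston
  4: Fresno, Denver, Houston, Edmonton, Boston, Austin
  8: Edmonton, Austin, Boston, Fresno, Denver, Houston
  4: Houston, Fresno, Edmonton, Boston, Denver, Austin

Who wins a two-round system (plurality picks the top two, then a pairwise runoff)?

Edmonton

Round 1 first-place votes: Denver 0, Houston 4, Fresno 4, Boston 0, Austin 11, Edmonton 8. Austin and Edmonton advance.
Runoff: Austin is ranked above Edmonton on 11 ballots, Edmonton above Austin on 16.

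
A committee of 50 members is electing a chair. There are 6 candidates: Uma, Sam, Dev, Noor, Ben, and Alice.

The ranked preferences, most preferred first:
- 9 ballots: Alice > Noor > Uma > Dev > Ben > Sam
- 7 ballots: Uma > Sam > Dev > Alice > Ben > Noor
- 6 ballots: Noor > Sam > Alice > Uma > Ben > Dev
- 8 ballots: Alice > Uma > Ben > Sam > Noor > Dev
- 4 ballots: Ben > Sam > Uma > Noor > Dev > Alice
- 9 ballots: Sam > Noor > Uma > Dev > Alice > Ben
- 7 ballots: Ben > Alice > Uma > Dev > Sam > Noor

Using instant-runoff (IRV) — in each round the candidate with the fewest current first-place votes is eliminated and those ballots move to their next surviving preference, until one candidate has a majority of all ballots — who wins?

Round 1: Uma 7, Sam 9, Dev 0, Noor 6, Ben 11, Alice 17. Dev eliminated.
Round 2: Uma 7, Sam 9, Noor 6, Ben 11, Alice 17. Noor eliminated.
Round 3: Uma 7, Sam 15, Ben 11, Alice 17. Uma eliminated.
Round 4: Sam 22, Ben 11, Alice 17. Ben eliminated.
Round 5: Sam 26, Alice 24. Sam has a majority (≥26).

Sam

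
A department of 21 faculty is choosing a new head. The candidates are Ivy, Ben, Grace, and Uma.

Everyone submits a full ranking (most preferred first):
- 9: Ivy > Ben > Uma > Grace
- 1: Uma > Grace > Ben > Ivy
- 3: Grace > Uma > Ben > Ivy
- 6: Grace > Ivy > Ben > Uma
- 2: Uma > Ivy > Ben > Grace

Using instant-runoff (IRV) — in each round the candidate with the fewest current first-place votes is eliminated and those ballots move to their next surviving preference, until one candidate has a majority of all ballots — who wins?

Ivy

Round 1: Ivy 9, Ben 0, Grace 9, Uma 3. Ben eliminated.
Round 2: Ivy 9, Grace 9, Uma 3. Uma eliminated.
Round 3: Ivy 11, Grace 10. Ivy has a majority (≥11).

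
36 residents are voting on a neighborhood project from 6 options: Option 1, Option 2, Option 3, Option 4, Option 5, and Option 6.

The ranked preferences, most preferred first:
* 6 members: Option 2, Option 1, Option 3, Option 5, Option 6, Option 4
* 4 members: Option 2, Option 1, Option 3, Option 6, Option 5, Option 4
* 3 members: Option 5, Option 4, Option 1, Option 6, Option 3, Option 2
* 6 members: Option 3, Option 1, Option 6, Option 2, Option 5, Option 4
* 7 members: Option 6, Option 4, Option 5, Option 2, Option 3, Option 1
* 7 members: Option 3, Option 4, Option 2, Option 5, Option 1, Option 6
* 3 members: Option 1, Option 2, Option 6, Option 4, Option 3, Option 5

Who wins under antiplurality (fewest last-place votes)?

Last-place votes: Option 1 7, Option 2 3, Option 3 0, Option 4 16, Option 5 3, Option 6 7.

Option 3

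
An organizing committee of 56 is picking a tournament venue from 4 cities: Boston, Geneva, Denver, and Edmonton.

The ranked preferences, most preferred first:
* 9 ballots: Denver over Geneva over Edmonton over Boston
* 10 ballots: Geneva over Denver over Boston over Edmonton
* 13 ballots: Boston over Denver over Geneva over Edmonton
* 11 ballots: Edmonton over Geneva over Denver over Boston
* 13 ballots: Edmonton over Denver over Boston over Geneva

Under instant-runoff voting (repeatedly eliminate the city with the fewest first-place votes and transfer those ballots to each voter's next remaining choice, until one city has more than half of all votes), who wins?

Geneva

Round 1: Boston 13, Geneva 10, Denver 9, Edmonton 24. Denver eliminated.
Round 2: Boston 13, Geneva 19, Edmonton 24. Boston eliminated.
Round 3: Geneva 32, Edmonton 24. Geneva has a majority (≥29).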